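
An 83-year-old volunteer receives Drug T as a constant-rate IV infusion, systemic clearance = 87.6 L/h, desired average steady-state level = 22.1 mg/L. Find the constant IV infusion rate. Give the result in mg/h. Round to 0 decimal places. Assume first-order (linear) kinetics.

At steady state, infusion rate R₀ = Css × CL = 22.1 × 87.60 = 1936 mg/h

1936 mg/h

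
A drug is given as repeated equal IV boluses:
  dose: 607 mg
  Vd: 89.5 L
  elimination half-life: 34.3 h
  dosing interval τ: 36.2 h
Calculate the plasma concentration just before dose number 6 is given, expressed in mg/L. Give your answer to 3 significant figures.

6.13 mg/L

C₀ per dose = Dose / Vd = 607 / 89.5 = 6.782 mg/L
k = ln2 / t½ = 0.693147 / 34.3 = 0.02021 h⁻¹
Fraction remaining after one interval: r = e^(−kτ) = e^(−0.02021 × 36.2) = 0.4811
Before dose 6, 5 doses have been given (aged 1τ, 2τ, 3τ, 4τ, 5τ).
C_trough = C₀ × (r + r² + … + r^5) = C₀ × r(1−r^5)/(1−r)
        = 6.782 × 0.4811 × (1 − 0.02577) / (1 − 0.4811) = 6.126 mg/L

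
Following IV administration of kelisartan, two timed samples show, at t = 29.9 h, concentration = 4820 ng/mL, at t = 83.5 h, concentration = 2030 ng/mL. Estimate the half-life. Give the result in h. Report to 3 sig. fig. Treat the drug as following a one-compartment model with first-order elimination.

43.0 h

k = ln(C₁/C₂) / (t₂ − t₁) = ln(4820/2030) / (83.5 − 29.9)
  = 0.8647 / 53.60 = 0.01613 h⁻¹
t½ = ln2 / k = 0.693147 / 0.01613 = 42.97 h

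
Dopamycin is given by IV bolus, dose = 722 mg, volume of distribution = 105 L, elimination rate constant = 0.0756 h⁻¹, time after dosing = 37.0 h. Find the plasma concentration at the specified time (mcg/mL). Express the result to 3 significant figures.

0.419 mcg/mL

C₀ = Dose / Vd = 722.0 / 105 = 6.876 mg/L
C = C₀ · e^(−k·t) = 6.876 × e^(−0.07560 × 37.0)
  = 6.876 × 0.06098 = 0.4193 mg/L
(0.4193 mg/L = 0.4193 mcg/mL)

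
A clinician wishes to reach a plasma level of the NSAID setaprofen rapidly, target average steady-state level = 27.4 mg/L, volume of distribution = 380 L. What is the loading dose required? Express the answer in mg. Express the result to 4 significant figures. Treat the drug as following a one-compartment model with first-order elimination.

LD = Css × Vd = 27.4 × 380 = 10410 mg

10410 mg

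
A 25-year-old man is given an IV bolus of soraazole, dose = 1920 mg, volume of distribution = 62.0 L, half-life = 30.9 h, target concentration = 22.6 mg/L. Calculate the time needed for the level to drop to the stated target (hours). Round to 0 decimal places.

14 h

C₀ = Dose / Vd = 1920 / 62.0 = 30.97 mg/L
k = ln2 / t½ = 0.693147 / 30.9 = 0.02243 h⁻¹
t = ln(C₀ / C) / k = ln(30.97 / 22.6) / 0.02243
  = ln(1.370) / 0.02243 = 0.3148 / 0.02243 = 14.03 h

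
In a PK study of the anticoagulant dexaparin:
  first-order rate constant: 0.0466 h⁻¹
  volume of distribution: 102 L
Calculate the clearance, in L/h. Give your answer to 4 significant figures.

CL = k × Vd = 0.0466 × 102 = 4.753 L/h

4.753 L/h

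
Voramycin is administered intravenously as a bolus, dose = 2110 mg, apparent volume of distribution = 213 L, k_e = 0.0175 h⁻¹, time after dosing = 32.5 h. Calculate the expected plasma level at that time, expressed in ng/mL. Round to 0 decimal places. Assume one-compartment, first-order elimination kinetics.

C₀ = Dose / Vd = 2110 / 213 = 9.906 mg/L
C = C₀ · e^(−k·t) = 9.906 × e^(−0.01750 × 32.5)
  = 9.906 × 0.5662 = 5.609 mg/L
Convert: 5.609 mg/L × 1000 = 5609 ng/mL

5609 ng/mL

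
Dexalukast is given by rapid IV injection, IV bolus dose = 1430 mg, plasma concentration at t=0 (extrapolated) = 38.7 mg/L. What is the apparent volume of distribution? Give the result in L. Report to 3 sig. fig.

37.0 L

Vd = Dose / C₀ = 1430 / 38.7 = 36.95 L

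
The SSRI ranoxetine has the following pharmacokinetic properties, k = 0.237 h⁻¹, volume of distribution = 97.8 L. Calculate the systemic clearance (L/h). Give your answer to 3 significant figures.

23.2 L/h

CL = k × Vd = 0.237 × 97.8 = 23.18 L/h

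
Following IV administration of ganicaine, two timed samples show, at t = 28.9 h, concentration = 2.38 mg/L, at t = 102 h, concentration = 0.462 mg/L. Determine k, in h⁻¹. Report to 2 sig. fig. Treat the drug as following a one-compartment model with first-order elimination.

0.022 h⁻¹

k = ln(C₁/C₂) / (t₂ − t₁) = ln(2.38/0.462) / (102 − 28.9)
  = 1.639 / 73.10 = 0.02242 h⁻¹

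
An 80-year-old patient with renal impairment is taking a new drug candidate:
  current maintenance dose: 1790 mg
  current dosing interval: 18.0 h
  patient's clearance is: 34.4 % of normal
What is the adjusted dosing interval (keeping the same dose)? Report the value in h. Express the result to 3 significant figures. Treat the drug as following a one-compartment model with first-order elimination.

52.3 h

To keep the same average steady-state level, dosing rate must scale with clearance.
CL ratio = 34.4 / 100 = 0.3440
New interval (same dose) = 18.0 / 0.3440 = 52.33 h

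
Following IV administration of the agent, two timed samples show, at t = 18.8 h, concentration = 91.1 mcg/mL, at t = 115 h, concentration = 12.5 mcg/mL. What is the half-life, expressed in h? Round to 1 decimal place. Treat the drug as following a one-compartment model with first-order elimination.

k = ln(C₁/C₂) / (t₂ − t₁) = ln(91.1/12.5) / (115 − 18.8)
  = 1.986 / 96.20 = 0.02064 h⁻¹
t½ = ln2 / k = 0.693147 / 0.02064 = 33.58 h

33.6 h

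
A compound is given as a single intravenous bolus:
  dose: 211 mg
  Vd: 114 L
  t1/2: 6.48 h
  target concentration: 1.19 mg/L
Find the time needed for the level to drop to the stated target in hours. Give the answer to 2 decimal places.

4.13 h

C₀ = Dose / Vd = 211.0 / 114 = 1.851 mg/L
k = ln2 / t½ = 0.693147 / 6.48 = 0.1070 h⁻¹
t = ln(C₀ / C) / k = ln(1.851 / 1.19) / 0.1070
  = ln(1.555) / 0.1070 = 0.4415 / 0.1070 = 4.126 h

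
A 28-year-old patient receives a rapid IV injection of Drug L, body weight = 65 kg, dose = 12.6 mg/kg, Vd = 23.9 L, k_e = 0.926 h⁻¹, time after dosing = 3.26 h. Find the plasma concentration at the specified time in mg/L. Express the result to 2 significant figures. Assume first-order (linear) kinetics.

1.7 mg/L

Total dose = 12.6 × 65 = 819.0 mg
C₀ = Dose / Vd = 819.0 / 23.9 = 34.27 mg/L
C = C₀ · e^(−k·t) = 34.27 × e^(−0.9260 × 3.26)
  = 34.27 × 0.04886 = 1.674 mg/L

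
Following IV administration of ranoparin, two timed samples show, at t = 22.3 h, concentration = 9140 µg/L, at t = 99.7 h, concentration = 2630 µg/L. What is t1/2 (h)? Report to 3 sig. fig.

43.1 h

k = ln(C₁/C₂) / (t₂ − t₁) = ln(9140/2630) / (99.7 − 22.3)
  = 1.246 / 77.40 = 0.01610 h⁻¹
t½ = ln2 / k = 0.693147 / 0.01610 = 43.05 h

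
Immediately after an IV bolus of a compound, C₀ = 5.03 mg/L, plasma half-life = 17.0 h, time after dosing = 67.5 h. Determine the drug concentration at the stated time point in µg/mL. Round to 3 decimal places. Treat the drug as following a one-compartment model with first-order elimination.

k = ln2 / t½ = 0.693147 / 17.0 = 0.04077 h⁻¹
C = C₀ · e^(−k·t) = 5.030 × e^(−0.04077 × 67.5)
  = 5.030 × 0.06380 = 0.3209 mg/L
(0.3209 mg/L = 0.3209 µg/mL)

0.321 µg/mL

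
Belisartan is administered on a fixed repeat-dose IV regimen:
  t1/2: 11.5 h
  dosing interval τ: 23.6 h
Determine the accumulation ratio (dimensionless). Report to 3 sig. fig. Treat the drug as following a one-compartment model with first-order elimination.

k = ln2 / t½ = 0.693147 / 11.5 = 0.06027 h⁻¹
e^(−kτ) = e^(−0.06027 × 23.6) = 0.2411
Accumulation ratio R = 1 / (1 − e^(−kτ)) = 1 / (1 − 0.2411) = 1.318

1.32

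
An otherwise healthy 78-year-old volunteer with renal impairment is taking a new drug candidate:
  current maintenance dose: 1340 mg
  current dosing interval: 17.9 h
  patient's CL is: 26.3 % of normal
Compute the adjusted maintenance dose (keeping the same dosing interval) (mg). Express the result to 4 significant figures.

To keep the same average steady-state level, dosing rate must scale with clearance.
CL ratio = 26.3 / 100 = 0.2630
New dose (same interval) = 1340 × 0.2630 = 352.4 mg

352.4 mg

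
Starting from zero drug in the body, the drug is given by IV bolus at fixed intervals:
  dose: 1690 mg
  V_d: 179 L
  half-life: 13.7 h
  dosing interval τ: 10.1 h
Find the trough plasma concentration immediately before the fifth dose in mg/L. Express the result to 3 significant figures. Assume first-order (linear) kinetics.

C₀ per dose = Dose / Vd = 1690 / 179 = 9.441 mg/L
k = ln2 / t½ = 0.693147 / 13.7 = 0.05059 h⁻¹
Fraction remaining after one interval: r = e^(−kτ) = e^(−0.05059 × 10.1) = 0.5999
Before dose 5, 4 doses have been given (aged 1τ, 2τ, 3τ, 4τ).
C_trough = C₀ × (r + r² + … + r^4) = C₀ × r(1−r^4)/(1−r)
        = 9.441 × 0.5999 × (1 − 0.1295) / (1 − 0.5999) = 12.32 mg/L

12.3 mg/L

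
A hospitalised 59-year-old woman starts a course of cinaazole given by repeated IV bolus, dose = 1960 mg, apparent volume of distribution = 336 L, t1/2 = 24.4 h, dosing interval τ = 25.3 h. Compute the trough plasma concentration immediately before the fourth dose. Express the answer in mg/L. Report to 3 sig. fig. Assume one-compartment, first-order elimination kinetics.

C₀ per dose = Dose / Vd = 1960 / 336 = 5.833 mg/L
k = ln2 / t½ = 0.693147 / 24.4 = 0.02841 h⁻¹
Fraction remaining after one interval: r = e^(−kτ) = e^(−0.02841 × 25.3) = 0.4873
Before dose 4, 3 doses have been given (aged 1τ, 2τ, 3τ).
C_trough = C₀ × (r + r² + … + r^3) = C₀ × r(1−r^3)/(1−r)
        = 5.833 × 0.4873 × (1 − 0.1157) / (1 − 0.4873) = 4.903 mg/L

4.90 mg/L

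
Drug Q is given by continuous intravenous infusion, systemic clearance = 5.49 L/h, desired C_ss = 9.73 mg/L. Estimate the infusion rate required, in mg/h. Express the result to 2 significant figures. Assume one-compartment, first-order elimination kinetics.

53 mg/h

At steady state, infusion rate R₀ = Css × CL = 9.73 × 5.490 = 53.42 mg/h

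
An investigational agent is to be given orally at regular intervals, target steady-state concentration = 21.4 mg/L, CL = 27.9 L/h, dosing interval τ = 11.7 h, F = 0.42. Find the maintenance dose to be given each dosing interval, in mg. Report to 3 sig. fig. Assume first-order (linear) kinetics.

16600 mg

At steady state, F × (Dose/τ) = Css × CL.
Dose = Css × CL × τ / F = 21.4 × 27.90 × 11.7 / 0.42 = 16630 mg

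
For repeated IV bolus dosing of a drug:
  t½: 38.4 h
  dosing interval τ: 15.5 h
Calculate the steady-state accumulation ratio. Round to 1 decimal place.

4.1

k = ln2 / t½ = 0.693147 / 38.4 = 0.01805 h⁻¹
e^(−kτ) = e^(−0.01805 × 15.5) = 0.7560
Accumulation ratio R = 1 / (1 − e^(−kτ)) = 1 / (1 − 0.7560) = 4.098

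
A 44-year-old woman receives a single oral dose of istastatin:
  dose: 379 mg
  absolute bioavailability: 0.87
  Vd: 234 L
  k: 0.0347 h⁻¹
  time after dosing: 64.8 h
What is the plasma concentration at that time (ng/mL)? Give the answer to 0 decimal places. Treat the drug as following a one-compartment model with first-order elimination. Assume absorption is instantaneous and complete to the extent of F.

Amount reaching circulation = F × Dose = 0.87 × 379.0 = 329.7 mg
C₀ = F·Dose / Vd = 329.7 / 234 = 1.409 mg/L
C = C₀ · e^(−k·t) = 1.409 × e^(−0.03470 × 64.8)
  = 1.409 × 0.1056 = 0.1488 mg/L
Convert: 0.1488 mg/L × 1000 = 148.8 ng/mL

149 ng/mL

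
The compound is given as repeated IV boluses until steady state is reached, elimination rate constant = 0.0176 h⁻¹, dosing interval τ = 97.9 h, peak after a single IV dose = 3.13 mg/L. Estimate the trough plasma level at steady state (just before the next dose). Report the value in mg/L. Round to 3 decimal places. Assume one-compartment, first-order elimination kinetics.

0.680 mg/L

e^(−kτ) = e^(−0.01760 × 97.9) = 0.1785
Accumulation ratio R = 1 / (1 − e^(−kτ)) = 1 / (1 − 0.1785) = 1.217
Steady-state trough = C₀ × R × e^(−kτ) = 3.13 × 1.217 × 0.1785 = 0.6799 mg/L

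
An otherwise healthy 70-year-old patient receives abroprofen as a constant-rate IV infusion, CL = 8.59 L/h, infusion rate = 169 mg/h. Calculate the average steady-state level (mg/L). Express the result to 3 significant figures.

At steady state Css = R₀ / CL = 169 / 8.590 = 19.67 mg/L

19.7 mg/L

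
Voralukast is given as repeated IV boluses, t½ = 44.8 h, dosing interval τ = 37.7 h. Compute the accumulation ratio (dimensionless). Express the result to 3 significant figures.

k = ln2 / t½ = 0.693147 / 44.8 = 0.01547 h⁻¹
e^(−kτ) = e^(−0.01547 × 37.7) = 0.5581
Accumulation ratio R = 1 / (1 − e^(−kτ)) = 1 / (1 − 0.5581) = 2.263

2.26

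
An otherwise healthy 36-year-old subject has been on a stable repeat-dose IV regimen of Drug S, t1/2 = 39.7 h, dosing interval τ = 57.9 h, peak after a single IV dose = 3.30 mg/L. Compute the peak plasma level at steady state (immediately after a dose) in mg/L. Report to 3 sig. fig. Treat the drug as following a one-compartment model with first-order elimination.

k = ln2 / t½ = 0.693147 / 39.7 = 0.01746 h⁻¹
e^(−kτ) = e^(−0.01746 × 57.9) = 0.3639
Accumulation ratio R = 1 / (1 − e^(−kτ)) = 1 / (1 − 0.3639) = 1.572
Steady-state peak = C₀ × R = 3.30 × 1.572 = 5.188 mg/L

5.19 mg/L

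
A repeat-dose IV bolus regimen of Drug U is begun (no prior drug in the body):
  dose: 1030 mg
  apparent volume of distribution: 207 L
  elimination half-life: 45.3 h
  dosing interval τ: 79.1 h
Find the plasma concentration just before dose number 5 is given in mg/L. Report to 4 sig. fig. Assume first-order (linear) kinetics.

2.097 mg/L

C₀ per dose = Dose / Vd = 1030 / 207 = 4.976 mg/L
k = ln2 / t½ = 0.693147 / 45.3 = 0.01530 h⁻¹
Fraction remaining after one interval: r = e^(−kτ) = e^(−0.01530 × 79.1) = 0.2981
Before dose 5, 4 doses have been given (aged 1τ, 2τ, 3τ, 4τ).
C_trough = C₀ × (r + r² + … + r^4) = C₀ × r(1−r^4)/(1−r)
        = 4.976 × 0.2981 × (1 − 0.007897) / (1 − 0.2981) = 2.097 mg/L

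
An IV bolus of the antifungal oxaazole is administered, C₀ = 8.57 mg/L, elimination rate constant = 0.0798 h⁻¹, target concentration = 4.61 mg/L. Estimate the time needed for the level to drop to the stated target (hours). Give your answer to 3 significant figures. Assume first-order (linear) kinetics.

7.77 h

t = ln(C₀ / C) / k = ln(8.570 / 4.61) / 0.07980
  = ln(1.859) / 0.07980 = 0.6200 / 0.07980 = 7.769 h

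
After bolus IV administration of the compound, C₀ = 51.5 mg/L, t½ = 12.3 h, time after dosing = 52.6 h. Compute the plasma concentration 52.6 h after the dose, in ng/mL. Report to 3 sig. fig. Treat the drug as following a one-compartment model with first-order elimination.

k = ln2 / t½ = 0.693147 / 12.3 = 0.05635 h⁻¹
C = C₀ · e^(−k·t) = 51.50 × e^(−0.05635 × 52.6)
  = 51.50 × 0.05161 = 2.658 mg/L
Convert: 2.658 mg/L × 1000 = 2658 ng/mL

2660 ng/mL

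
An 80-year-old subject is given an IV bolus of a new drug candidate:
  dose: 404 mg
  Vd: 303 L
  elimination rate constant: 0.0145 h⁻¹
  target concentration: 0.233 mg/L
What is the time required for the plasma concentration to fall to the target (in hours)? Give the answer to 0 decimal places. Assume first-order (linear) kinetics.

120 h

C₀ = Dose / Vd = 404.0 / 303 = 1.333 mg/L
t = ln(C₀ / C) / k = ln(1.333 / 0.233) / 0.01450
  = ln(5.721) / 0.01450 = 1.744 / 0.01450 = 120.3 h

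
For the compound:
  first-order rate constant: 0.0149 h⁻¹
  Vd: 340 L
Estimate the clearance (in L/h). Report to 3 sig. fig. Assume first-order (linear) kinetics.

CL = k × Vd = 0.0149 × 340 = 5.066 L/h

5.07 L/h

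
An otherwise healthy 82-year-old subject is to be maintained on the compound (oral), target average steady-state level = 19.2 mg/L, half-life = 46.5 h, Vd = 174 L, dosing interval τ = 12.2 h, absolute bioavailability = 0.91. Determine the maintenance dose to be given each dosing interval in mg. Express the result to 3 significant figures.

k = ln2 / t½ = 0.693147 / 46.5 = 0.01491 h⁻¹
CL = k × Vd = 0.01491 × 174 = 2.594 L/h
At steady state, F × (Dose/τ) = Css × CL.
Dose = Css × CL × τ / F = 19.2 × 2.594 × 12.2 / 0.91 = 667.7 mg

668 mg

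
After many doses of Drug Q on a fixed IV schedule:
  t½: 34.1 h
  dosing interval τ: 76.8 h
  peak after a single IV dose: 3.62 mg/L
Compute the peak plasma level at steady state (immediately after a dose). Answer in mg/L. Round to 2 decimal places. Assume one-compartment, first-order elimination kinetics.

4.58 mg/L

k = ln2 / t½ = 0.693147 / 34.1 = 0.02033 h⁻¹
e^(−kτ) = e^(−0.02033 × 76.8) = 0.2099
Accumulation ratio R = 1 / (1 − e^(−kτ)) = 1 / (1 − 0.2099) = 1.266
Steady-state peak = C₀ × R = 3.62 × 1.266 = 4.583 mg/L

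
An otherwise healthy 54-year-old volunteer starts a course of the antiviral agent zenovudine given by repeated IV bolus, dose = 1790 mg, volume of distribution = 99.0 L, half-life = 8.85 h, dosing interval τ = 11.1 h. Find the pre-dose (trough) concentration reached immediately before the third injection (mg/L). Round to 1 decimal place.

10.8 mg/L

C₀ per dose = Dose / Vd = 1790 / 99.0 = 18.08 mg/L
k = ln2 / t½ = 0.693147 / 8.85 = 0.07832 h⁻¹
Fraction remaining after one interval: r = e^(−kτ) = e^(−0.07832 × 11.1) = 0.4192
Before dose 3, 2 doses have been given (aged 1τ, 2τ).
C_trough = C₀ × (r + r²) = 18.08 × (0.4192 + 0.1757) = 10.76 mg/L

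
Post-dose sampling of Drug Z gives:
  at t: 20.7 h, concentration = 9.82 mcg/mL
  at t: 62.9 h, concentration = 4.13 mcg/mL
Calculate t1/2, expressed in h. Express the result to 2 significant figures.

k = ln(C₁/C₂) / (t₂ − t₁) = ln(9.82/4.13) / (62.9 − 20.7)
  = 0.8661 / 42.20 = 0.02052 h⁻¹
t½ = ln2 / k = 0.693147 / 0.02052 = 33.78 h

34 h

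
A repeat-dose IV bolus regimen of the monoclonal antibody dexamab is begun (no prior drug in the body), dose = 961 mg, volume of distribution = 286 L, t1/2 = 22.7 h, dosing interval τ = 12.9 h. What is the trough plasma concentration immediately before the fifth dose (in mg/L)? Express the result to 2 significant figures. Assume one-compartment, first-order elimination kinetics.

C₀ per dose = Dose / Vd = 961 / 286 = 3.360 mg/L
k = ln2 / t½ = 0.693147 / 22.7 = 0.03054 h⁻¹
Fraction remaining after one interval: r = e^(−kτ) = e^(−0.03054 × 12.9) = 0.6744
Before dose 5, 4 doses have been given (aged 1τ, 2τ, 3τ, 4τ).
C_trough = C₀ × (r + r² + … + r^4) = C₀ × r(1−r^4)/(1−r)
        = 3.360 × 0.6744 × (1 − 0.2069) / (1 − 0.6744) = 5.520 mg/L

5.5 mg/L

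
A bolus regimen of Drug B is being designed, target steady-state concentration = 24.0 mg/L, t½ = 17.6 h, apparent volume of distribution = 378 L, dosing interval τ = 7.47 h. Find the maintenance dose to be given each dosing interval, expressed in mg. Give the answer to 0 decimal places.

k = ln2 / t½ = 0.693147 / 17.6 = 0.03938 h⁻¹
CL = k × Vd = 0.03938 × 378 = 14.89 L/h
At steady state, Dose/τ = Css × CL.
Dose = Css × CL × τ = 24.0 × 14.89 × 7.47 = 2669 mg

2669 mg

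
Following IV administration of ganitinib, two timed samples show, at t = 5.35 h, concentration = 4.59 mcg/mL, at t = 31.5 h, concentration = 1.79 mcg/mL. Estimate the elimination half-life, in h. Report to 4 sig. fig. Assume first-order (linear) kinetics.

19.25 h

k = ln(C₁/C₂) / (t₂ − t₁) = ln(4.59/1.79) / (31.5 − 5.35)
  = 0.9417 / 26.15 = 0.03601 h⁻¹
t½ = ln2 / k = 0.693147 / 0.03601 = 19.25 h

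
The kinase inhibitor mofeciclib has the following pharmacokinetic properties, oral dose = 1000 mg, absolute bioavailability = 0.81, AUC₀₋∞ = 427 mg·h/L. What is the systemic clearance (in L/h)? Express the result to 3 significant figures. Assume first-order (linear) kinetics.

CL = F·Dose / AUC = 0.81 × 1000 / 427 = 1.897 L/h

1.90 L/h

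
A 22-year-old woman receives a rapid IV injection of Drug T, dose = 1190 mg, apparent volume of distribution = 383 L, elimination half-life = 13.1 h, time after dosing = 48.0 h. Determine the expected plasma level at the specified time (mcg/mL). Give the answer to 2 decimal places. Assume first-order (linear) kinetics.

0.25 mcg/mL

C₀ = Dose / Vd = 1190 / 383 = 3.107 mg/L
k = ln2 / t½ = 0.693147 / 13.1 = 0.05291 h⁻¹
C = C₀ · e^(−k·t) = 3.107 × e^(−0.05291 × 48.0)
  = 3.107 × 0.07889 = 0.2451 mg/L
(0.2451 mg/L = 0.2451 mcg/mL)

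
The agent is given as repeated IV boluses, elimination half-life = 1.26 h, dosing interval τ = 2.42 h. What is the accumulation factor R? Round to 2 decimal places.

1.36

k = ln2 / t½ = 0.693147 / 1.26 = 0.5501 h⁻¹
e^(−kτ) = e^(−0.5501 × 2.42) = 0.2641
Accumulation ratio R = 1 / (1 − e^(−kτ)) = 1 / (1 − 0.2641) = 1.359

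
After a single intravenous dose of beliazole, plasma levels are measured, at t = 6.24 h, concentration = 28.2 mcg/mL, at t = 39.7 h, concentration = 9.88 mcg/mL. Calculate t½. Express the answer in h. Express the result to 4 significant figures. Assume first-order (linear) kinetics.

k = ln(C₁/C₂) / (t₂ − t₁) = ln(28.2/9.88) / (39.7 − 6.24)
  = 1.049 / 33.46 = 0.03135 h⁻¹
t½ = ln2 / k = 0.693147 / 0.03135 = 22.11 h

22.11 h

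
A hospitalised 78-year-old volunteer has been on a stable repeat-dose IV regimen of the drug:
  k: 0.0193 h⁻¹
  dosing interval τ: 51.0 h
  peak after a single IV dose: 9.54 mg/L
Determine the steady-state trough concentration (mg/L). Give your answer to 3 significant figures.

e^(−kτ) = e^(−0.01930 × 51.0) = 0.3737
Accumulation ratio R = 1 / (1 − e^(−kτ)) = 1 / (1 − 0.3737) = 1.597
Steady-state trough = C₀ × R × e^(−kτ) = 9.54 × 1.597 × 0.3737 = 5.693 mg/L

5.69 mg/L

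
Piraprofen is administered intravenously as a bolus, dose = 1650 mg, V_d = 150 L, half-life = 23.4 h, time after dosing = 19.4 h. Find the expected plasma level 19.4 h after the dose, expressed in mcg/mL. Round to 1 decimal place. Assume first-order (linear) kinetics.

6.2 mcg/mL

C₀ = Dose / Vd = 1650 / 150 = 11.00 mg/L
k = ln2 / t½ = 0.693147 / 23.4 = 0.02962 h⁻¹
C = C₀ · e^(−k·t) = 11.00 × e^(−0.02962 × 19.4)
  = 11.00 × 0.5629 = 6.192 mg/L
(6.192 mg/L = 6.192 mcg/mL)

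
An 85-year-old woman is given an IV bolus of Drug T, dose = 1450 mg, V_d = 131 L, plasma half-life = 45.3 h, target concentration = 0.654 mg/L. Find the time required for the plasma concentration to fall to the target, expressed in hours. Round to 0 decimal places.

185 h

C₀ = Dose / Vd = 1450 / 131 = 11.07 mg/L
k = ln2 / t½ = 0.693147 / 45.3 = 0.01530 h⁻¹
t = ln(C₀ / C) / k = ln(11.07 / 0.654) / 0.01530
  = ln(16.93) / 0.01530 = 2.829 / 0.01530 = 184.9 h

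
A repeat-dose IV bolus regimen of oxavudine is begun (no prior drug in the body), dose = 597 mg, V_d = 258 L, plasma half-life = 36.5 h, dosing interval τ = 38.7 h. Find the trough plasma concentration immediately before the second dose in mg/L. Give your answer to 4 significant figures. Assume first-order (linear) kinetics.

C₀ per dose = Dose / Vd = 597 / 258 = 2.314 mg/L
k = ln2 / t½ = 0.693147 / 36.5 = 0.01899 h⁻¹
Fraction remaining after one interval: r = e^(−kτ) = e^(−0.01899 × 38.7) = 0.4795
Before dose 2, 1 dose has been given (aged 1τ).
C_trough = C₀ × r = 2.314 × 0.4795 = 1.110 mg/L

1.110 mg/L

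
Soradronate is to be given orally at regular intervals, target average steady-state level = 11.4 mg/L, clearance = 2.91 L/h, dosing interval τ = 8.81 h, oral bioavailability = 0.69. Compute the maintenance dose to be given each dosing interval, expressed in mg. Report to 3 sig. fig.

At steady state, F × (Dose/τ) = Css × CL.
Dose = Css × CL × τ / F = 11.4 × 2.910 × 8.81 / 0.69 = 423.6 mg

424 mg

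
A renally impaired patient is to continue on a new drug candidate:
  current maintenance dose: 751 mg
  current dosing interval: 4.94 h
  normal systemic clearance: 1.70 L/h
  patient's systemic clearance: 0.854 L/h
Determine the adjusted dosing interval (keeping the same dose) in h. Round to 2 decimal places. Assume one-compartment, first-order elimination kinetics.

9.83 h

To keep the same average steady-state level, dosing rate must scale with clearance.
CL ratio = 0.854 / 1.70 = 0.5024
New interval (same dose) = 4.94 / 0.5024 = 9.833 h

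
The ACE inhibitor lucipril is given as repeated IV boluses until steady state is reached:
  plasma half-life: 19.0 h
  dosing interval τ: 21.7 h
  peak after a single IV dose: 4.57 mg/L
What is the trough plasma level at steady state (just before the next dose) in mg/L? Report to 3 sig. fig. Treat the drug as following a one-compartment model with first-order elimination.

k = ln2 / t½ = 0.693147 / 19.0 = 0.03648 h⁻¹
e^(−kτ) = e^(−0.03648 × 21.7) = 0.4531
Accumulation ratio R = 1 / (1 − e^(−kτ)) = 1 / (1 − 0.4531) = 1.828
Steady-state trough = C₀ × R × e^(−kτ) = 4.57 × 1.828 × 0.4531 = 3.785 mg/L

3.79 mg/L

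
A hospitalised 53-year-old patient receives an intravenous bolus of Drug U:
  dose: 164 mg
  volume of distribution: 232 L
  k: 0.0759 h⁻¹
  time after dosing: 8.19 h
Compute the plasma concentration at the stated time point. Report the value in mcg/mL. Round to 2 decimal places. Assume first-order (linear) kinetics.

C₀ = Dose / Vd = 164.0 / 232 = 0.7069 mg/L
C = C₀ · e^(−k·t) = 0.7069 × e^(−0.07590 × 8.19)
  = 0.7069 × 0.5371 = 0.3797 mg/L
(0.3797 mg/L = 0.3797 mcg/mL)

0.38 mcg/mL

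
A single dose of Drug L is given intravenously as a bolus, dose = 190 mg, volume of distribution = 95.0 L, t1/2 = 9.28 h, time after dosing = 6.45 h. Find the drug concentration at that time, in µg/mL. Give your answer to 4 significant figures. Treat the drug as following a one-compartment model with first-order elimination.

1.235 µg/mL

C₀ = Dose / Vd = 190.0 / 95.0 = 2.000 mg/L
k = ln2 / t½ = 0.693147 / 9.28 = 0.07469 h⁻¹
C = C₀ · e^(−k·t) = 2.000 × e^(−0.07469 × 6.45)
  = 2.000 × 0.6177 = 1.235 mg/L
(1.235 mg/L = 1.235 µg/mL)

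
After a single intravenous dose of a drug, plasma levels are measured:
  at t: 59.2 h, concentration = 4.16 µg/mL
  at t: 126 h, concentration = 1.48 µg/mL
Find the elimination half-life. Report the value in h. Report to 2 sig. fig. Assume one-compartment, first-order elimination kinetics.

45 h

k = ln(C₁/C₂) / (t₂ − t₁) = ln(4.16/1.48) / (126 − 59.2)
  = 1.033 / 66.80 = 0.01546 h⁻¹
t½ = ln2 / k = 0.693147 / 0.01546 = 44.83 h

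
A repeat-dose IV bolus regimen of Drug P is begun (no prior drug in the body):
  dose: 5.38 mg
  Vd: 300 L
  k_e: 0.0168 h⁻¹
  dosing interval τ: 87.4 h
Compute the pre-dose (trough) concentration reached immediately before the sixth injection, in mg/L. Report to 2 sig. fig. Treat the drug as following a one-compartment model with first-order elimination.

C₀ per dose = Dose / Vd = 5.38 / 300 = 0.01793 mg/L
Fraction remaining after one interval: r = e^(−kτ) = e^(−0.01680 × 87.4) = 0.2303
Before dose 6, 5 doses have been given (aged 1τ, 2τ, 3τ, 4τ, 5τ).
C_trough = C₀ × (r + r² + … + r^5) = C₀ × r(1−r^5)/(1−r)
        = 0.01793 × 0.2303 × (1 − 0.0006478) / (1 − 0.2303) = 0.005361 mg/L

0.0054 mg/L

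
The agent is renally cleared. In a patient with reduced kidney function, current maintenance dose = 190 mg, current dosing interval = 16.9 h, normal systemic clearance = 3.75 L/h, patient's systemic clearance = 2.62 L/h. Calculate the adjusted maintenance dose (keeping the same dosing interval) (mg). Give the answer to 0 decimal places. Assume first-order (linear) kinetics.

To keep the same average steady-state level, dosing rate must scale with clearance.
CL ratio = 2.62 / 3.75 = 0.6987
New dose (same interval) = 190 × 0.6987 = 132.8 mg

133 mg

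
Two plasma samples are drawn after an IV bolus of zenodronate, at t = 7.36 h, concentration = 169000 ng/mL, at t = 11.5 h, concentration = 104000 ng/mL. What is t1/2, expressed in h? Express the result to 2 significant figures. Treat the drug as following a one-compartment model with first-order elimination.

k = ln(C₁/C₂) / (t₂ − t₁) = ln(169000/104000) / (11.5 − 7.36)
  = 0.4855 / 4.140 = 0.1173 h⁻¹
t½ = ln2 / k = 0.693147 / 0.1173 = 5.909 h

5.9 h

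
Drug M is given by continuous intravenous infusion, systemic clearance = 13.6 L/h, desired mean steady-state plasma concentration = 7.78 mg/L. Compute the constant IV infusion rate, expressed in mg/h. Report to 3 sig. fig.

At steady state, infusion rate R₀ = Css × CL = 7.78 × 13.60 = 105.8 mg/h

106 mg/h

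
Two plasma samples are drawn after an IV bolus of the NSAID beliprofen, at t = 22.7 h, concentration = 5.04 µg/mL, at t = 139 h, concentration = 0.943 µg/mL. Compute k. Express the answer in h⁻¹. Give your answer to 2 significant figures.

0.014 h⁻¹

k = ln(C₁/C₂) / (t₂ − t₁) = ln(5.04/0.943) / (139 − 22.7)
  = 1.676 / 116.3 = 0.01441 h⁻¹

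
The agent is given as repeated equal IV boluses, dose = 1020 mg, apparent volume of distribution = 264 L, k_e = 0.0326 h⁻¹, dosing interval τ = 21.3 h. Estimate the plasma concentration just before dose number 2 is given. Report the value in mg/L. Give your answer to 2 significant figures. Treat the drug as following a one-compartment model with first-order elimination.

C₀ per dose = Dose / Vd = 1020 / 264 = 3.864 mg/L
Fraction remaining after one interval: r = e^(−kτ) = e^(−0.03260 × 21.3) = 0.4994
Before dose 2, 1 dose has been given (aged 1τ).
C_trough = C₀ × r = 3.864 × 0.4994 = 1.930 mg/L

1.9 mg/L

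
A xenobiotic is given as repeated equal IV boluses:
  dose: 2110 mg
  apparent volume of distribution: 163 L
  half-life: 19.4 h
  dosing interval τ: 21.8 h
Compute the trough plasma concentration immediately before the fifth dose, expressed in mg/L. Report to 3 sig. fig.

10.5 mg/L

C₀ per dose = Dose / Vd = 2110 / 163 = 12.94 mg/L
k = ln2 / t½ = 0.693147 / 19.4 = 0.03573 h⁻¹
Fraction remaining after one interval: r = e^(−kτ) = e^(−0.03573 × 21.8) = 0.4589
Before dose 5, 4 doses have been given (aged 1τ, 2τ, 3τ, 4τ).
C_trough = C₀ × (r + r² + … + r^4) = C₀ × r(1−r^4)/(1−r)
        = 12.94 × 0.4589 × (1 − 0.04435) / (1 − 0.4589) = 10.49 mg/L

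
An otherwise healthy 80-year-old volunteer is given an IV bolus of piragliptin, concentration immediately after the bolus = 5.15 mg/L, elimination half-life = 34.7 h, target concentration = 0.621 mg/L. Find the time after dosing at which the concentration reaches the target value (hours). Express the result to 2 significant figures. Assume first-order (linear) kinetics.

110 h

k = ln2 / t½ = 0.693147 / 34.7 = 0.01998 h⁻¹
t = ln(C₀ / C) / k = ln(5.150 / 0.621) / 0.01998
  = ln(8.293) / 0.01998 = 2.115 / 0.01998 = 105.9 h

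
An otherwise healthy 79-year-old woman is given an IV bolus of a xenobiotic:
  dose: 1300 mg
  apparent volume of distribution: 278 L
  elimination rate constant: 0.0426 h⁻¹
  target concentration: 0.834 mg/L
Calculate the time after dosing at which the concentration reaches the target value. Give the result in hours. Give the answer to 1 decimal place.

40.5 h

C₀ = Dose / Vd = 1300 / 278 = 4.676 mg/L
t = ln(C₀ / C) / k = ln(4.676 / 0.834) / 0.04260
  = ln(5.607) / 0.04260 = 1.724 / 0.04260 = 40.47 h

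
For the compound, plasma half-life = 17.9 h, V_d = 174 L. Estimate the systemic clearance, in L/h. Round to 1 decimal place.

6.7 L/h

k = ln2 / t½ = 0.693147 / 17.9 = 0.03872 h⁻¹
CL = k × Vd = 0.03872 × 174 = 6.737 L/h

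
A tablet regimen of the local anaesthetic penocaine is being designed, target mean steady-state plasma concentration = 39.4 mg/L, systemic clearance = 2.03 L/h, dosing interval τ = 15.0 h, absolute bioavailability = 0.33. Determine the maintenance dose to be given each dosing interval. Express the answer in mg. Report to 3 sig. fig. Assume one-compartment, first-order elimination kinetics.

At steady state, F × (Dose/τ) = Css × CL.
Dose = Css × CL × τ / F = 39.4 × 2.030 × 15.0 / 0.33 = 3636 mg

3640 mg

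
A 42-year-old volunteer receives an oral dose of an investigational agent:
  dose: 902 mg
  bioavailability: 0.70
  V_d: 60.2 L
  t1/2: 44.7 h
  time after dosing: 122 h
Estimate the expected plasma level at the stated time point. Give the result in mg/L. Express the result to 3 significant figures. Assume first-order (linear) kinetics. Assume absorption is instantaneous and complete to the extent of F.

Amount reaching circulation = F × Dose = 0.70 × 902.0 = 631.4 mg
C₀ = F·Dose / Vd = 631.4 / 60.2 = 10.49 mg/L
k = ln2 / t½ = 0.693147 / 44.7 = 0.01551 h⁻¹
C = C₀ · e^(−k·t) = 10.49 × e^(−0.01551 × 122)
  = 10.49 × 0.1507 = 1.581 mg/L

1.58 mg/L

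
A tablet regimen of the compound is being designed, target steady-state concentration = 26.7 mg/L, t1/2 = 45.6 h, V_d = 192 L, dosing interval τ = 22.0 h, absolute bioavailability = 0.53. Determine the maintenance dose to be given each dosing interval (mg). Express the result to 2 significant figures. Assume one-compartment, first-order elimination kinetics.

k = ln2 / t½ = 0.693147 / 45.6 = 0.01520 h⁻¹
CL = k × Vd = 0.01520 × 192 = 2.918 L/h
At steady state, F × (Dose/τ) = Css × CL.
Dose = Css × CL × τ / F = 26.7 × 2.918 × 22.0 / 0.53 = 3234 mg

3200 mg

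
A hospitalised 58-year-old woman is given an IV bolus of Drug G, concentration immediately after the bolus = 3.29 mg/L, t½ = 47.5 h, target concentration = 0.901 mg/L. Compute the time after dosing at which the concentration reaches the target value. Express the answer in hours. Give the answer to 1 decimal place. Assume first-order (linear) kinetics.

88.8 h

k = ln2 / t½ = 0.693147 / 47.5 = 0.01459 h⁻¹
t = ln(C₀ / C) / k = ln(3.290 / 0.901) / 0.01459
  = ln(3.651) / 0.01459 = 1.295 / 0.01459 = 88.76 h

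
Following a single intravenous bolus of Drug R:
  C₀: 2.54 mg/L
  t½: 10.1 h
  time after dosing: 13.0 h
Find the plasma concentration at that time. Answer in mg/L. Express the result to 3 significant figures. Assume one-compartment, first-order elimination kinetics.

1.04 mg/L

k = ln2 / t½ = 0.693147 / 10.1 = 0.06863 h⁻¹
C = C₀ · e^(−k·t) = 2.540 × e^(−0.06863 × 13.0)
  = 2.540 × 0.4098 = 1.041 mg/L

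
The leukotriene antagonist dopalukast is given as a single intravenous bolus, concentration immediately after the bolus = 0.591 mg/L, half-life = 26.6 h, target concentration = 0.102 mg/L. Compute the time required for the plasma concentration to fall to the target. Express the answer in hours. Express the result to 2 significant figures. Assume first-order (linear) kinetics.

k = ln2 / t½ = 0.693147 / 26.6 = 0.02606 h⁻¹
t = ln(C₀ / C) / k = ln(0.5910 / 0.102) / 0.02606
  = ln(5.794) / 0.02606 = 1.757 / 0.02606 = 67.42 h

67 h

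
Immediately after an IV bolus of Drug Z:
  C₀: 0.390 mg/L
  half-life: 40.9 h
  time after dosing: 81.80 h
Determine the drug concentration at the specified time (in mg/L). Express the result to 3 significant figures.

k = ln2 / t½ = 0.693147 / 40.9 = 0.01695 h⁻¹
t / t½ = 81.80 / 40.9 = 2 half-lives
C = C₀ × (1/2)^2 = 0.3900 × 0.2500 = 0.09750 mg/L

0.0975 mg/L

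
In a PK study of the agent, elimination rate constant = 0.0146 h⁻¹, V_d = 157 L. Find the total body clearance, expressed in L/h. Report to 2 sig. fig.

2.3 L/h

CL = k × Vd = 0.0146 × 157 = 2.292 L/h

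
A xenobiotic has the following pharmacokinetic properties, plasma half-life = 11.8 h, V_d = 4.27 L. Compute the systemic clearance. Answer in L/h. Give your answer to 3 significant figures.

k = ln2 / t½ = 0.693147 / 11.8 = 0.05874 h⁻¹
CL = k × Vd = 0.05874 × 4.27 = 0.2508 L/h

0.251 L/h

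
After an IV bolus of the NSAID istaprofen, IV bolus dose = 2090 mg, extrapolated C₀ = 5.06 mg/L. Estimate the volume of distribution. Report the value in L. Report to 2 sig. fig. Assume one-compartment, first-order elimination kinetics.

410 L

Vd = Dose / C₀ = 2090 / 5.06 = 413.0 L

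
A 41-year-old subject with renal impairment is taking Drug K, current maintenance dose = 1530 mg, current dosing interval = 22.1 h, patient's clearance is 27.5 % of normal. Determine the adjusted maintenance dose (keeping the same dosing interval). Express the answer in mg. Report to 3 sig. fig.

To keep the same average steady-state level, dosing rate must scale with clearance.
CL ratio = 27.5 / 100 = 0.2750
New dose (same interval) = 1530 × 0.2750 = 420.8 mg

421 mg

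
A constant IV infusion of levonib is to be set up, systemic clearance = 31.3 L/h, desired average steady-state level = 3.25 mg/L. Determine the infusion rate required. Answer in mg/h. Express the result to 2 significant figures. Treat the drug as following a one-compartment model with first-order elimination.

100 mg/h

At steady state, infusion rate R₀ = Css × CL = 3.25 × 31.30 = 101.7 mg/h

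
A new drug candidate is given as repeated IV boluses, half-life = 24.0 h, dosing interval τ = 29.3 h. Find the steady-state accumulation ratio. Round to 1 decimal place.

1.8

k = ln2 / t½ = 0.693147 / 24.0 = 0.02888 h⁻¹
e^(−kτ) = e^(−0.02888 × 29.3) = 0.4290
Accumulation ratio R = 1 / (1 − e^(−kτ)) = 1 / (1 − 0.4290) = 1.751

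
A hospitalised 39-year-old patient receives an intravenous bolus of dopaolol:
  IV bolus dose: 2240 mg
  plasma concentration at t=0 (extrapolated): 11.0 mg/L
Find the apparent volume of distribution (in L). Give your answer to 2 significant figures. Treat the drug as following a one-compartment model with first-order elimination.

200 L

Vd = Dose / C₀ = 2240 / 11.0 = 203.6 L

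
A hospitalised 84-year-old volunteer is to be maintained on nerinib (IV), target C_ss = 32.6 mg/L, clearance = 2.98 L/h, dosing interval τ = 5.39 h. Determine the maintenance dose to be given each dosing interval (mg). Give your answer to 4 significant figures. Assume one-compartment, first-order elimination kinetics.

At steady state, Dose/τ = Css × CL.
Dose = Css × CL × τ = 32.6 × 2.980 × 5.39 = 523.6 mg

523.6 mg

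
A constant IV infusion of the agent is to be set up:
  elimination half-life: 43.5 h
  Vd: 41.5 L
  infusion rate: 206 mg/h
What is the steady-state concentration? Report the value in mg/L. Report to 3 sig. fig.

k = ln2 / t½ = 0.693147 / 43.5 = 0.01593 h⁻¹
CL = k × Vd = 0.01593 × 41.5 = 0.6611 L/h
At steady state Css = R₀ / CL = 206 / 0.6611 = 311.6 mg/L

312 mg/L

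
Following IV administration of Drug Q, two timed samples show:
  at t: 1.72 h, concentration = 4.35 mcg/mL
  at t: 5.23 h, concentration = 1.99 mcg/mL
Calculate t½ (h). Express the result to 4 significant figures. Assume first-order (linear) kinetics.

3.111 h

k = ln(C₁/C₂) / (t₂ − t₁) = ln(4.35/1.99) / (5.23 − 1.72)
  = 0.7820 / 3.510 = 0.2228 h⁻¹
t½ = ln2 / k = 0.693147 / 0.2228 = 3.111 h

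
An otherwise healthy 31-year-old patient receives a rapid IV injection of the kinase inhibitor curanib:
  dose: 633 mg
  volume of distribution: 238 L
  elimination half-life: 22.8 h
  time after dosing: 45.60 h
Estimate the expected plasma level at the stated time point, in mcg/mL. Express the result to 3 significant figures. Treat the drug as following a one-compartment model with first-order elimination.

0.665 mcg/mL

C₀ = Dose / Vd = 633.0 / 238 = 2.660 mg/L
k = ln2 / t½ = 0.693147 / 22.8 = 0.03040 h⁻¹
t / t½ = 45.60 / 22.8 = 2 half-lives
C = C₀ × (1/2)^2 = 2.660 × 0.2500 = 0.6650 mg/L
(0.6650 mg/L = 0.6650 mcg/mL)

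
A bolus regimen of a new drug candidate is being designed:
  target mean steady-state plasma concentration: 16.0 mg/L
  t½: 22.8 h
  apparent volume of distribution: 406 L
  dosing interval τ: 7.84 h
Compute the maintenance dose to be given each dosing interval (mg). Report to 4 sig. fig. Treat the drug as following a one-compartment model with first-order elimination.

1548 mg

k = ln2 / t½ = 0.693147 / 22.8 = 0.03040 h⁻¹
CL = k × Vd = 0.03040 × 406 = 12.34 L/h
At steady state, Dose/τ = Css × CL.
Dose = Css × CL × τ = 16.0 × 12.34 × 7.84 = 1548 mg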